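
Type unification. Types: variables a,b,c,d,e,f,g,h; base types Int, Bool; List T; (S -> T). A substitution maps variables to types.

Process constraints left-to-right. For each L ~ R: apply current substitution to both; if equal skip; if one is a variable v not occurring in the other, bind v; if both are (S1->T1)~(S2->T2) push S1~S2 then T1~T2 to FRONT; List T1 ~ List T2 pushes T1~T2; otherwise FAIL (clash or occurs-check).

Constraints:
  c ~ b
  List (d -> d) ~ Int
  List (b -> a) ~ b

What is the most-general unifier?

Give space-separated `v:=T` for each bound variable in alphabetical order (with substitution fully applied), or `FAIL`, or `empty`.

Answer: FAIL

Derivation:
step 1: unify c ~ b  [subst: {-} | 2 pending]
  bind c := b
step 2: unify List (d -> d) ~ Int  [subst: {c:=b} | 1 pending]
  clash: List (d -> d) vs Int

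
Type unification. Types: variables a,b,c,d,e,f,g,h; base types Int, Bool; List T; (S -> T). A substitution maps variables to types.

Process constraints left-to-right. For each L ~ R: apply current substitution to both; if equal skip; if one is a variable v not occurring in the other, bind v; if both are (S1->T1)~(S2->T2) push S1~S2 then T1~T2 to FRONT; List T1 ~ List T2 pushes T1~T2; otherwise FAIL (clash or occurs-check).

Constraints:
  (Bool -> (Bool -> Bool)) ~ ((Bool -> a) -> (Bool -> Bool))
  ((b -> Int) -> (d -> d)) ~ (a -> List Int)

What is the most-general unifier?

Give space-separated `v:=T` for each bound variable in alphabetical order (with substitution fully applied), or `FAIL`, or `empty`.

step 1: unify (Bool -> (Bool -> Bool)) ~ ((Bool -> a) -> (Bool -> Bool))  [subst: {-} | 1 pending]
  -> decompose arrow: push Bool~(Bool -> a), (Bool -> Bool)~(Bool -> Bool)
step 2: unify Bool ~ (Bool -> a)  [subst: {-} | 2 pending]
  clash: Bool vs (Bool -> a)

Answer: FAIL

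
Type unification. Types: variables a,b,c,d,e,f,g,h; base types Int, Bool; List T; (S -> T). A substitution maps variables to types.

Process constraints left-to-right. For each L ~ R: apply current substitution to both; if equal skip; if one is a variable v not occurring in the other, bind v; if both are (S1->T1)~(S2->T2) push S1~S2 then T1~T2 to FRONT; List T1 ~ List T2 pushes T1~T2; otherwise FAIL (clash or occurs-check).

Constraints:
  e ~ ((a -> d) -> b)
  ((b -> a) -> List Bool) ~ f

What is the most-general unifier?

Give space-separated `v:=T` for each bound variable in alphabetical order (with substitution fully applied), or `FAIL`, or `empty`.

step 1: unify e ~ ((a -> d) -> b)  [subst: {-} | 1 pending]
  bind e := ((a -> d) -> b)
step 2: unify ((b -> a) -> List Bool) ~ f  [subst: {e:=((a -> d) -> b)} | 0 pending]
  bind f := ((b -> a) -> List Bool)

Answer: e:=((a -> d) -> b) f:=((b -> a) -> List Bool)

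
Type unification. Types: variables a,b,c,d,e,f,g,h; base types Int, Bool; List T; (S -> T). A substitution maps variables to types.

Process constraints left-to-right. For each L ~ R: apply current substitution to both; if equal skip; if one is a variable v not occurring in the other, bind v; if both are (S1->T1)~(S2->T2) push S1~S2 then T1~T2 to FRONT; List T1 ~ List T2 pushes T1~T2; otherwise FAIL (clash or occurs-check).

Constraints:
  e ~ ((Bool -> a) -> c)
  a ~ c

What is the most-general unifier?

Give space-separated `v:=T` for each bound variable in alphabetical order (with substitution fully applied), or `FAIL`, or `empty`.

step 1: unify e ~ ((Bool -> a) -> c)  [subst: {-} | 1 pending]
  bind e := ((Bool -> a) -> c)
step 2: unify a ~ c  [subst: {e:=((Bool -> a) -> c)} | 0 pending]
  bind a := c

Answer: a:=c e:=((Bool -> c) -> c)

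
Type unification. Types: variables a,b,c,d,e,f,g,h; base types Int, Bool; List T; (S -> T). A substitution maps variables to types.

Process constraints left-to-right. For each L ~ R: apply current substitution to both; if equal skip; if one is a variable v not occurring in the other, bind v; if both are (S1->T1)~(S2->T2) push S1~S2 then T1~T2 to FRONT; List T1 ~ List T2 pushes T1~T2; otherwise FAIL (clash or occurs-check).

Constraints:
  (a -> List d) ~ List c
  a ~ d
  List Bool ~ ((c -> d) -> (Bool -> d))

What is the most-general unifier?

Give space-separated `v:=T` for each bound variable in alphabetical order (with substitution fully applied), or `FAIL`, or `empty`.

step 1: unify (a -> List d) ~ List c  [subst: {-} | 2 pending]
  clash: (a -> List d) vs List c

Answer: FAIL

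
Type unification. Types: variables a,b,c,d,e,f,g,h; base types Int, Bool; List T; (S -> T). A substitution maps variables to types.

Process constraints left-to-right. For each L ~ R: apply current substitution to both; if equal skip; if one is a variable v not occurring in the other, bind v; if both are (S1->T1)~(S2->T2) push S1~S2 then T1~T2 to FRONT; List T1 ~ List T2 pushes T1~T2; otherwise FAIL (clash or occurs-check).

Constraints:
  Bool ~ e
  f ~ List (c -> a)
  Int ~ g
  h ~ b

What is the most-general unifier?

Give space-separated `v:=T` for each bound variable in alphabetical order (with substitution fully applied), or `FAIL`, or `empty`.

step 1: unify Bool ~ e  [subst: {-} | 3 pending]
  bind e := Bool
step 2: unify f ~ List (c -> a)  [subst: {e:=Bool} | 2 pending]
  bind f := List (c -> a)
step 3: unify Int ~ g  [subst: {e:=Bool, f:=List (c -> a)} | 1 pending]
  bind g := Int
step 4: unify h ~ b  [subst: {e:=Bool, f:=List (c -> a), g:=Int} | 0 pending]
  bind h := b

Answer: e:=Bool f:=List (c -> a) g:=Int h:=b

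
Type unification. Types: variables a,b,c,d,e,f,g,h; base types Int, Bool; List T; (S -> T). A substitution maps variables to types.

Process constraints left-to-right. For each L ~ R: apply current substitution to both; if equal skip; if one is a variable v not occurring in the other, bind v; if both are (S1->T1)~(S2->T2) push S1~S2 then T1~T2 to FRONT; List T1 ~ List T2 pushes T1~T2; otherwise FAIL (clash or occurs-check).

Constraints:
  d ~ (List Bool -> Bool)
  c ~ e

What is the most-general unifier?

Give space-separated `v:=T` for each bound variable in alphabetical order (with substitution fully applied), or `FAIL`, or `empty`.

step 1: unify d ~ (List Bool -> Bool)  [subst: {-} | 1 pending]
  bind d := (List Bool -> Bool)
step 2: unify c ~ e  [subst: {d:=(List Bool -> Bool)} | 0 pending]
  bind c := e

Answer: c:=e d:=(List Bool -> Bool)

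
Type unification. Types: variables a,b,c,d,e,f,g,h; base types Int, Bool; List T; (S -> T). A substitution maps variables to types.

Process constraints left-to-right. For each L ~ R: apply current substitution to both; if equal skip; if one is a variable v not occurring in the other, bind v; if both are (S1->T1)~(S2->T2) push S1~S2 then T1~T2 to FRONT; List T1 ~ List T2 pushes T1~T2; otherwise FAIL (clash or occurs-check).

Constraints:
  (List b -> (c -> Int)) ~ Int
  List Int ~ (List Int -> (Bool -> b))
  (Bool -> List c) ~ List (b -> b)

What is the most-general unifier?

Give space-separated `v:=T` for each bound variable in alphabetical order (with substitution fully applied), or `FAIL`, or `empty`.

step 1: unify (List b -> (c -> Int)) ~ Int  [subst: {-} | 2 pending]
  clash: (List b -> (c -> Int)) vs Int

Answer: FAIL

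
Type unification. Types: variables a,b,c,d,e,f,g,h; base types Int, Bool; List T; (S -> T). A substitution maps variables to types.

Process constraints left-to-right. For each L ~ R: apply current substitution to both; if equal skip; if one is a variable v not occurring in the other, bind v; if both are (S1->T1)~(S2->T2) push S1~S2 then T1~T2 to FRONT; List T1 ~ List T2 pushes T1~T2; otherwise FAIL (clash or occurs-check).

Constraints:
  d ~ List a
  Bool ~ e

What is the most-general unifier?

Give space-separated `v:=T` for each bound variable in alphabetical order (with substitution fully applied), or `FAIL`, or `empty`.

Answer: d:=List a e:=Bool

Derivation:
step 1: unify d ~ List a  [subst: {-} | 1 pending]
  bind d := List a
step 2: unify Bool ~ e  [subst: {d:=List a} | 0 pending]
  bind e := Bool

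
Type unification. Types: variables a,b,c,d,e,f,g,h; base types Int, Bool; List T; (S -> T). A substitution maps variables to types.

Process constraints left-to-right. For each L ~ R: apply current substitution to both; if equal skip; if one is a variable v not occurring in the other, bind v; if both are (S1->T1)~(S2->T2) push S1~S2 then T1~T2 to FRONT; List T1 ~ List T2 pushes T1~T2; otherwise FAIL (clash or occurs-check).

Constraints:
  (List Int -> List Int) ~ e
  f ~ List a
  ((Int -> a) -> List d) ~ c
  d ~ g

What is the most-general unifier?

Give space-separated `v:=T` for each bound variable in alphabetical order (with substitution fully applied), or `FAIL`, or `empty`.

Answer: c:=((Int -> a) -> List g) d:=g e:=(List Int -> List Int) f:=List a

Derivation:
step 1: unify (List Int -> List Int) ~ e  [subst: {-} | 3 pending]
  bind e := (List Int -> List Int)
step 2: unify f ~ List a  [subst: {e:=(List Int -> List Int)} | 2 pending]
  bind f := List a
step 3: unify ((Int -> a) -> List d) ~ c  [subst: {e:=(List Int -> List Int), f:=List a} | 1 pending]
  bind c := ((Int -> a) -> List d)
step 4: unify d ~ g  [subst: {e:=(List Int -> List Int), f:=List a, c:=((Int -> a) -> List d)} | 0 pending]
  bind d := g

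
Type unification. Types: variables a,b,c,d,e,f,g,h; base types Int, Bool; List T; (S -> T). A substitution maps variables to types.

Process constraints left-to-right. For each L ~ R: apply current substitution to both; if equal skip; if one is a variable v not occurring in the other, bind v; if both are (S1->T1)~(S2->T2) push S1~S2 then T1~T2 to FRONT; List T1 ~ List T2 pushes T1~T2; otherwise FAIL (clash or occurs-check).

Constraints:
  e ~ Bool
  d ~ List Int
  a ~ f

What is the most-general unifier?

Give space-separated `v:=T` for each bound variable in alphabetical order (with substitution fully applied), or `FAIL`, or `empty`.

step 1: unify e ~ Bool  [subst: {-} | 2 pending]
  bind e := Bool
step 2: unify d ~ List Int  [subst: {e:=Bool} | 1 pending]
  bind d := List Int
step 3: unify a ~ f  [subst: {e:=Bool, d:=List Int} | 0 pending]
  bind a := f

Answer: a:=f d:=List Int e:=Bool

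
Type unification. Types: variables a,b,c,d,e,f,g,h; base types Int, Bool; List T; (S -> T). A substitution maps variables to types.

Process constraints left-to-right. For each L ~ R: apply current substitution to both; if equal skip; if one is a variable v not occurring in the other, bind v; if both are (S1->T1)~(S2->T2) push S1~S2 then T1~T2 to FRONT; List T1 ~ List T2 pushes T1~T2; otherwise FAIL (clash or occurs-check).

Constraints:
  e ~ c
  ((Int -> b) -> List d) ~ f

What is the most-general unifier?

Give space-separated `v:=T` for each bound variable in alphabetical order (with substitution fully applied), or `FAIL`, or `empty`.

Answer: e:=c f:=((Int -> b) -> List d)

Derivation:
step 1: unify e ~ c  [subst: {-} | 1 pending]
  bind e := c
step 2: unify ((Int -> b) -> List d) ~ f  [subst: {e:=c} | 0 pending]
  bind f := ((Int -> b) -> List d)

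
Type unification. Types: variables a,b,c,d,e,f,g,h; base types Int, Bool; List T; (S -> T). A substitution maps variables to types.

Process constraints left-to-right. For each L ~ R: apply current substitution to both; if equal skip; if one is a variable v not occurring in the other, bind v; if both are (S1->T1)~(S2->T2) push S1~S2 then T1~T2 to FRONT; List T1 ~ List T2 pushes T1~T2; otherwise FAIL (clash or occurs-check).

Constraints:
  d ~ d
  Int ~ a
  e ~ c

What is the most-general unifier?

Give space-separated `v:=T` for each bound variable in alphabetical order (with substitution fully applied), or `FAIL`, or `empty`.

Answer: a:=Int e:=c

Derivation:
step 1: unify d ~ d  [subst: {-} | 2 pending]
  -> identical, skip
step 2: unify Int ~ a  [subst: {-} | 1 pending]
  bind a := Int
step 3: unify e ~ c  [subst: {a:=Int} | 0 pending]
  bind e := c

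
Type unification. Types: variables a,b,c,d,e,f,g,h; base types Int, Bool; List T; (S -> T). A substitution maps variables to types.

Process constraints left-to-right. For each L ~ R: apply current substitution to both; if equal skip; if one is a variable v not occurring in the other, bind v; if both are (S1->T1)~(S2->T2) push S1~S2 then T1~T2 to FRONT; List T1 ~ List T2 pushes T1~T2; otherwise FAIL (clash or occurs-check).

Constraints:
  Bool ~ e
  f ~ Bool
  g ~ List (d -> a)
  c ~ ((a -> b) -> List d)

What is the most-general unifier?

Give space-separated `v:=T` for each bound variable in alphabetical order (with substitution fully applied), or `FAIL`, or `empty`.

step 1: unify Bool ~ e  [subst: {-} | 3 pending]
  bind e := Bool
step 2: unify f ~ Bool  [subst: {e:=Bool} | 2 pending]
  bind f := Bool
step 3: unify g ~ List (d -> a)  [subst: {e:=Bool, f:=Bool} | 1 pending]
  bind g := List (d -> a)
step 4: unify c ~ ((a -> b) -> List d)  [subst: {e:=Bool, f:=Bool, g:=List (d -> a)} | 0 pending]
  bind c := ((a -> b) -> List d)

Answer: c:=((a -> b) -> List d) e:=Bool f:=Bool g:=List (d -> a)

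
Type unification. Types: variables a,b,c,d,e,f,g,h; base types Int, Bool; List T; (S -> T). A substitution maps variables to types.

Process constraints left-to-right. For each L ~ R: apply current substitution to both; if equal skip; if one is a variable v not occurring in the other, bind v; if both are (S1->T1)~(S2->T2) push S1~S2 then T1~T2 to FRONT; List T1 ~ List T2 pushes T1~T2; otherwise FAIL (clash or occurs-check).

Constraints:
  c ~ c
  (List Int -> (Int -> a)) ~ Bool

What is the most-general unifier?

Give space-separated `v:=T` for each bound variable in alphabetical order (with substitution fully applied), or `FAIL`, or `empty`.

step 1: unify c ~ c  [subst: {-} | 1 pending]
  -> identical, skip
step 2: unify (List Int -> (Int -> a)) ~ Bool  [subst: {-} | 0 pending]
  clash: (List Int -> (Int -> a)) vs Bool

Answer: FAIL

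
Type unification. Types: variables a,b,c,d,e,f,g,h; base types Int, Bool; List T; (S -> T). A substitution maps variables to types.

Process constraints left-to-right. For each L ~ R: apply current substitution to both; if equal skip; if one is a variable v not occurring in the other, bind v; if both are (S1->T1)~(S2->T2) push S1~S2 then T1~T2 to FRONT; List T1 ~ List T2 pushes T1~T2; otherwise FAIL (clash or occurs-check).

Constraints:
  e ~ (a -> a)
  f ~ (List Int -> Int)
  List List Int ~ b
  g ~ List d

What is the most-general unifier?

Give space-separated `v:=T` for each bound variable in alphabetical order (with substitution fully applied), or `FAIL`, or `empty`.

Answer: b:=List List Int e:=(a -> a) f:=(List Int -> Int) g:=List d

Derivation:
step 1: unify e ~ (a -> a)  [subst: {-} | 3 pending]
  bind e := (a -> a)
step 2: unify f ~ (List Int -> Int)  [subst: {e:=(a -> a)} | 2 pending]
  bind f := (List Int -> Int)
step 3: unify List List Int ~ b  [subst: {e:=(a -> a), f:=(List Int -> Int)} | 1 pending]
  bind b := List List Int
step 4: unify g ~ List d  [subst: {e:=(a -> a), f:=(List Int -> Int), b:=List List Int} | 0 pending]
  bind g := List d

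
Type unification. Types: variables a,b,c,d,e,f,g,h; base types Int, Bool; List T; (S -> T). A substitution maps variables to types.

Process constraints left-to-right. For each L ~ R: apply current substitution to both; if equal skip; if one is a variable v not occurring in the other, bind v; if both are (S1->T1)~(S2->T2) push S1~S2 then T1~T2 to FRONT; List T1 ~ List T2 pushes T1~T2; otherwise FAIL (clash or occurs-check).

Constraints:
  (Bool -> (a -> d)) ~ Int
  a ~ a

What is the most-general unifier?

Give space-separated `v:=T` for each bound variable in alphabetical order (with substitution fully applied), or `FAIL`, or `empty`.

Answer: FAIL

Derivation:
step 1: unify (Bool -> (a -> d)) ~ Int  [subst: {-} | 1 pending]
  clash: (Bool -> (a -> d)) vs Int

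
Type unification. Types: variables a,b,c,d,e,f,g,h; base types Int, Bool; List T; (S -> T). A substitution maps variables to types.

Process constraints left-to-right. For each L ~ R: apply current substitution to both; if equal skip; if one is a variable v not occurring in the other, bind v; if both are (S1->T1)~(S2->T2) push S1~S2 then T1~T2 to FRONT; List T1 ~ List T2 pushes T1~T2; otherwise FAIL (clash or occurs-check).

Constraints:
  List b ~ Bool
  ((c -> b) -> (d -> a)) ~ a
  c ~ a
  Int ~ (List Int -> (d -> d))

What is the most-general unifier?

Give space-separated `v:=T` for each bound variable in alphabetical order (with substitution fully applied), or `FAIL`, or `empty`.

step 1: unify List b ~ Bool  [subst: {-} | 3 pending]
  clash: List b vs Bool

Answer: FAIL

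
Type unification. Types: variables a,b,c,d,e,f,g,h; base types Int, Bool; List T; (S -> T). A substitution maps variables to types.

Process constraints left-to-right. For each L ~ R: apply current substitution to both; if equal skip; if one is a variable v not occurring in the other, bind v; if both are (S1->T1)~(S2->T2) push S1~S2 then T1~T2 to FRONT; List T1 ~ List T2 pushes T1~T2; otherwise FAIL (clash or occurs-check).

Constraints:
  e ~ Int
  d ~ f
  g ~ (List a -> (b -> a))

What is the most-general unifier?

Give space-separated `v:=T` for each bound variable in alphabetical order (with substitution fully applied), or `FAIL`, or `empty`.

Answer: d:=f e:=Int g:=(List a -> (b -> a))

Derivation:
step 1: unify e ~ Int  [subst: {-} | 2 pending]
  bind e := Int
step 2: unify d ~ f  [subst: {e:=Int} | 1 pending]
  bind d := f
step 3: unify g ~ (List a -> (b -> a))  [subst: {e:=Int, d:=f} | 0 pending]
  bind g := (List a -> (b -> a))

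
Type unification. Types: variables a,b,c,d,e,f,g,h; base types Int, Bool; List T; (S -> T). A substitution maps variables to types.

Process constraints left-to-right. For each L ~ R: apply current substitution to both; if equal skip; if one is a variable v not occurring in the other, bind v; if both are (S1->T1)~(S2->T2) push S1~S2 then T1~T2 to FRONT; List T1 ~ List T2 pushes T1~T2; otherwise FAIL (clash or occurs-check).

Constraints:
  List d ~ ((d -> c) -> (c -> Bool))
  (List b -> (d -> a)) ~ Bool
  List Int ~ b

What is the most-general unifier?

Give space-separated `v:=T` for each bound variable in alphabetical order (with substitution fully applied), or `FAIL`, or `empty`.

Answer: FAIL

Derivation:
step 1: unify List d ~ ((d -> c) -> (c -> Bool))  [subst: {-} | 2 pending]
  clash: List d vs ((d -> c) -> (c -> Bool))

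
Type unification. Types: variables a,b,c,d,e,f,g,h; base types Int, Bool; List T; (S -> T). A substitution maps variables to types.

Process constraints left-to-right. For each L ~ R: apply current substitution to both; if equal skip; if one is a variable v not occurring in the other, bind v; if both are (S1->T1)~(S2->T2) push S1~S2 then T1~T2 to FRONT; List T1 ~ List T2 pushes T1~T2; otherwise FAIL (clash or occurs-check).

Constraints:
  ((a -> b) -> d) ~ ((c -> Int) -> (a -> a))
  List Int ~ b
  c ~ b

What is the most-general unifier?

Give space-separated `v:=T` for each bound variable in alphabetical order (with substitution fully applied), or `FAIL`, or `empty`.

step 1: unify ((a -> b) -> d) ~ ((c -> Int) -> (a -> a))  [subst: {-} | 2 pending]
  -> decompose arrow: push (a -> b)~(c -> Int), d~(a -> a)
step 2: unify (a -> b) ~ (c -> Int)  [subst: {-} | 3 pending]
  -> decompose arrow: push a~c, b~Int
step 3: unify a ~ c  [subst: {-} | 4 pending]
  bind a := c
step 4: unify b ~ Int  [subst: {a:=c} | 3 pending]
  bind b := Int
step 5: unify d ~ (c -> c)  [subst: {a:=c, b:=Int} | 2 pending]
  bind d := (c -> c)
step 6: unify List Int ~ Int  [subst: {a:=c, b:=Int, d:=(c -> c)} | 1 pending]
  clash: List Int vs Int

Answer: FAIL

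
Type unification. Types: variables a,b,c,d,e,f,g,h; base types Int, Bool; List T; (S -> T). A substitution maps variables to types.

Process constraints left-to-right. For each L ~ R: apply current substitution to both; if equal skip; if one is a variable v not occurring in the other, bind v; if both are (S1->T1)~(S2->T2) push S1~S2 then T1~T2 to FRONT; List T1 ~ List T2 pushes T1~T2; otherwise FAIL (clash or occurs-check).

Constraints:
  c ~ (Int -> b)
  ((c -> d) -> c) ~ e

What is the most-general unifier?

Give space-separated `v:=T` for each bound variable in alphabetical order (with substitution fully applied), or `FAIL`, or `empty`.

step 1: unify c ~ (Int -> b)  [subst: {-} | 1 pending]
  bind c := (Int -> b)
step 2: unify (((Int -> b) -> d) -> (Int -> b)) ~ e  [subst: {c:=(Int -> b)} | 0 pending]
  bind e := (((Int -> b) -> d) -> (Int -> b))

Answer: c:=(Int -> b) e:=(((Int -> b) -> d) -> (Int -> b))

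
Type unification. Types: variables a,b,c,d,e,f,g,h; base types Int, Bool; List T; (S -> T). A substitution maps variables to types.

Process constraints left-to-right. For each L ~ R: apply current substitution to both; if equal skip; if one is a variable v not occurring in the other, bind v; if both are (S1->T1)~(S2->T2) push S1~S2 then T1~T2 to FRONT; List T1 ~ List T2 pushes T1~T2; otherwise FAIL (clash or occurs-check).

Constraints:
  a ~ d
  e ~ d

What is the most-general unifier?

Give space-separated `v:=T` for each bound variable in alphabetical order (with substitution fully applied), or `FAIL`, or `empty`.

Answer: a:=d e:=d

Derivation:
step 1: unify a ~ d  [subst: {-} | 1 pending]
  bind a := d
step 2: unify e ~ d  [subst: {a:=d} | 0 pending]
  bind e := d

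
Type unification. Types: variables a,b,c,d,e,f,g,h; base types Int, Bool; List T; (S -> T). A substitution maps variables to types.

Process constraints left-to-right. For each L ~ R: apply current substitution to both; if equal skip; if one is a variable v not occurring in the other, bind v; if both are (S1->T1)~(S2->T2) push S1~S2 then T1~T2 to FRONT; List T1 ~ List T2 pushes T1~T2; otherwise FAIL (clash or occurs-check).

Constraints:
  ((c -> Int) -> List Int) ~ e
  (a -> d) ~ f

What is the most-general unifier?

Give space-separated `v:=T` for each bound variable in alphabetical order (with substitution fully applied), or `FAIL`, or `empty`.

Answer: e:=((c -> Int) -> List Int) f:=(a -> d)

Derivation:
step 1: unify ((c -> Int) -> List Int) ~ e  [subst: {-} | 1 pending]
  bind e := ((c -> Int) -> List Int)
step 2: unify (a -> d) ~ f  [subst: {e:=((c -> Int) -> List Int)} | 0 pending]
  bind f := (a -> d)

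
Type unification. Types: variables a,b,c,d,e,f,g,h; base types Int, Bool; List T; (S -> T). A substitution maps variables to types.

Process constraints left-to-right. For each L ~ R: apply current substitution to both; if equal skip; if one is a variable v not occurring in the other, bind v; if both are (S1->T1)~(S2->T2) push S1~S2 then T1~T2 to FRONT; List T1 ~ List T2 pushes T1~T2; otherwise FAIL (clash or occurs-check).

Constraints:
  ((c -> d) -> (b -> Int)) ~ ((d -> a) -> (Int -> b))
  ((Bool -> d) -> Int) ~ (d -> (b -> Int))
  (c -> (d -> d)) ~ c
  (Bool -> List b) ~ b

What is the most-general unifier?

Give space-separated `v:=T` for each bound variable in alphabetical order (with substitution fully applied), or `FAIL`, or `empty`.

Answer: FAIL

Derivation:
step 1: unify ((c -> d) -> (b -> Int)) ~ ((d -> a) -> (Int -> b))  [subst: {-} | 3 pending]
  -> decompose arrow: push (c -> d)~(d -> a), (b -> Int)~(Int -> b)
step 2: unify (c -> d) ~ (d -> a)  [subst: {-} | 4 pending]
  -> decompose arrow: push c~d, d~a
step 3: unify c ~ d  [subst: {-} | 5 pending]
  bind c := d
step 4: unify d ~ a  [subst: {c:=d} | 4 pending]
  bind d := a
step 5: unify (b -> Int) ~ (Int -> b)  [subst: {c:=d, d:=a} | 3 pending]
  -> decompose arrow: push b~Int, Int~b
step 6: unify b ~ Int  [subst: {c:=d, d:=a} | 4 pending]
  bind b := Int
step 7: unify Int ~ Int  [subst: {c:=d, d:=a, b:=Int} | 3 pending]
  -> identical, skip
step 8: unify ((Bool -> a) -> Int) ~ (a -> (Int -> Int))  [subst: {c:=d, d:=a, b:=Int} | 2 pending]
  -> decompose arrow: push (Bool -> a)~a, Int~(Int -> Int)
step 9: unify (Bool -> a) ~ a  [subst: {c:=d, d:=a, b:=Int} | 3 pending]
  occurs-check fail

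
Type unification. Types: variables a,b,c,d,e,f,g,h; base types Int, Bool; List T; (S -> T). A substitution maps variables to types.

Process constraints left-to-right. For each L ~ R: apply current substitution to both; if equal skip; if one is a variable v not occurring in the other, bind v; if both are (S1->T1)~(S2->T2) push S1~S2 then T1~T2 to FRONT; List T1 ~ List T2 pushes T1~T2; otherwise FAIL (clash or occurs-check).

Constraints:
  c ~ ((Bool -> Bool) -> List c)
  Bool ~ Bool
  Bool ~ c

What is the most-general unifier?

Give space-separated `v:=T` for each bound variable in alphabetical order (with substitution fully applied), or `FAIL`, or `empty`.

step 1: unify c ~ ((Bool -> Bool) -> List c)  [subst: {-} | 2 pending]
  occurs-check fail: c in ((Bool -> Bool) -> List c)

Answer: FAIL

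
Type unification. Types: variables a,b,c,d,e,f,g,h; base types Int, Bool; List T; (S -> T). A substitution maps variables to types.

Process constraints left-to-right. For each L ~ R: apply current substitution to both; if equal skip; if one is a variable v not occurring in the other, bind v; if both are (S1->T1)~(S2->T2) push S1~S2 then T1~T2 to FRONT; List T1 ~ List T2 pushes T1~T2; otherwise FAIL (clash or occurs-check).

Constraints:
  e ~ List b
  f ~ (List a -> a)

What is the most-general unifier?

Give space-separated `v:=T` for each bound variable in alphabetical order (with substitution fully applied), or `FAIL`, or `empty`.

Answer: e:=List b f:=(List a -> a)

Derivation:
step 1: unify e ~ List b  [subst: {-} | 1 pending]
  bind e := List b
step 2: unify f ~ (List a -> a)  [subst: {e:=List b} | 0 pending]
  bind f := (List a -> a)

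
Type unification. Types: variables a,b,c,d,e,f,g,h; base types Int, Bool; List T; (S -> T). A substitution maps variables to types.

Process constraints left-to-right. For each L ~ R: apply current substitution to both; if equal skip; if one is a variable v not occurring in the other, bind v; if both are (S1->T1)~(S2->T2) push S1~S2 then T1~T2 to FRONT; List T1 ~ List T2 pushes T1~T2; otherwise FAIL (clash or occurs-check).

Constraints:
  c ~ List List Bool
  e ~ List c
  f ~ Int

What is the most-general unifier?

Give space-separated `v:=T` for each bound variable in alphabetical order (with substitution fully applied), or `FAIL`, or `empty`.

Answer: c:=List List Bool e:=List List List Bool f:=Int

Derivation:
step 1: unify c ~ List List Bool  [subst: {-} | 2 pending]
  bind c := List List Bool
step 2: unify e ~ List List List Bool  [subst: {c:=List List Bool} | 1 pending]
  bind e := List List List Bool
step 3: unify f ~ Int  [subst: {c:=List List Bool, e:=List List List Bool} | 0 pending]
  bind f := Int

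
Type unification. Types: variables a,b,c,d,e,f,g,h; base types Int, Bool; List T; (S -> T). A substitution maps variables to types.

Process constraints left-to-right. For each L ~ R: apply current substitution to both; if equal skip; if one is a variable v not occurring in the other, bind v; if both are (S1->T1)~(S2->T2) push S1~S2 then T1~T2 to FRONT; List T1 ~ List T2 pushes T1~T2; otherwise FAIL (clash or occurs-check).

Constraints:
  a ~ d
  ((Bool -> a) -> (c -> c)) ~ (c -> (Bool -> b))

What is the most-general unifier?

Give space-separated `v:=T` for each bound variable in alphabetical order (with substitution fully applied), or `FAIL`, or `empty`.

step 1: unify a ~ d  [subst: {-} | 1 pending]
  bind a := d
step 2: unify ((Bool -> d) -> (c -> c)) ~ (c -> (Bool -> b))  [subst: {a:=d} | 0 pending]
  -> decompose arrow: push (Bool -> d)~c, (c -> c)~(Bool -> b)
step 3: unify (Bool -> d) ~ c  [subst: {a:=d} | 1 pending]
  bind c := (Bool -> d)
step 4: unify ((Bool -> d) -> (Bool -> d)) ~ (Bool -> b)  [subst: {a:=d, c:=(Bool -> d)} | 0 pending]
  -> decompose arrow: push (Bool -> d)~Bool, (Bool -> d)~b
step 5: unify (Bool -> d) ~ Bool  [subst: {a:=d, c:=(Bool -> d)} | 1 pending]
  clash: (Bool -> d) vs Bool

Answer: FAIL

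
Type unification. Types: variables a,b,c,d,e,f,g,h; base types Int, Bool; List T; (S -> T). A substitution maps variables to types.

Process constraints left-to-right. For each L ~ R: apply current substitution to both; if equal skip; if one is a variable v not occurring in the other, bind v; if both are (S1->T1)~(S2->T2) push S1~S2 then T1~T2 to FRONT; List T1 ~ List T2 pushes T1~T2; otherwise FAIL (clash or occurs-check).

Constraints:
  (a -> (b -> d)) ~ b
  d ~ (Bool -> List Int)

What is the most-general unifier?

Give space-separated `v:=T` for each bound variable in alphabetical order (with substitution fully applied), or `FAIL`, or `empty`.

Answer: FAIL

Derivation:
step 1: unify (a -> (b -> d)) ~ b  [subst: {-} | 1 pending]
  occurs-check fail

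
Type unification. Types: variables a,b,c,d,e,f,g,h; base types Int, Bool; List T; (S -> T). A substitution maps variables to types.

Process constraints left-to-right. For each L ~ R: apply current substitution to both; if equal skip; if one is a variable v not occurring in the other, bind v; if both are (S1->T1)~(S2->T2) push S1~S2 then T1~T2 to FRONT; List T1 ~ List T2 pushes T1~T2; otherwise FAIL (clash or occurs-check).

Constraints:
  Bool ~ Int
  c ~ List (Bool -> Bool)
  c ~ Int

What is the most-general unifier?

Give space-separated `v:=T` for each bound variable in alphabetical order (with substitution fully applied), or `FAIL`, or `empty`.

Answer: FAIL

Derivation:
step 1: unify Bool ~ Int  [subst: {-} | 2 pending]
  clash: Bool vs Int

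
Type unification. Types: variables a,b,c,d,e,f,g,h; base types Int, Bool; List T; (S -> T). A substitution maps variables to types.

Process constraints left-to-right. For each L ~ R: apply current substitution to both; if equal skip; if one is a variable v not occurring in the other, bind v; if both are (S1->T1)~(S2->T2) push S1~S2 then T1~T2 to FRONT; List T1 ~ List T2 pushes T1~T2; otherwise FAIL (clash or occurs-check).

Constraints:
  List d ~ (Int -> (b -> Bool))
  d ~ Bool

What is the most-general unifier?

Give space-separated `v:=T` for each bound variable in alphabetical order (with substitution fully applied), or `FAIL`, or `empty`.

step 1: unify List d ~ (Int -> (b -> Bool))  [subst: {-} | 1 pending]
  clash: List d vs (Int -> (b -> Bool))

Answer: FAIL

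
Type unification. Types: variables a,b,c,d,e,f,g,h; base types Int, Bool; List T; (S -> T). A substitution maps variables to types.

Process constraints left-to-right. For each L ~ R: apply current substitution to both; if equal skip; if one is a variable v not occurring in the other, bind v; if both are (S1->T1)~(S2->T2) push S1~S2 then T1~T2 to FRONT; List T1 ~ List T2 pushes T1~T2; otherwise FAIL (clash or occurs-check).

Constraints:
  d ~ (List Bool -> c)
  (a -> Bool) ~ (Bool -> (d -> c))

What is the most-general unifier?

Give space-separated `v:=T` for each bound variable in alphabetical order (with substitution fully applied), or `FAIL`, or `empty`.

Answer: FAIL

Derivation:
step 1: unify d ~ (List Bool -> c)  [subst: {-} | 1 pending]
  bind d := (List Bool -> c)
step 2: unify (a -> Bool) ~ (Bool -> ((List Bool -> c) -> c))  [subst: {d:=(List Bool -> c)} | 0 pending]
  -> decompose arrow: push a~Bool, Bool~((List Bool -> c) -> c)
step 3: unify a ~ Bool  [subst: {d:=(List Bool -> c)} | 1 pending]
  bind a := Bool
step 4: unify Bool ~ ((List Bool -> c) -> c)  [subst: {d:=(List Bool -> c), a:=Bool} | 0 pending]
  clash: Bool vs ((List Bool -> c) -> c)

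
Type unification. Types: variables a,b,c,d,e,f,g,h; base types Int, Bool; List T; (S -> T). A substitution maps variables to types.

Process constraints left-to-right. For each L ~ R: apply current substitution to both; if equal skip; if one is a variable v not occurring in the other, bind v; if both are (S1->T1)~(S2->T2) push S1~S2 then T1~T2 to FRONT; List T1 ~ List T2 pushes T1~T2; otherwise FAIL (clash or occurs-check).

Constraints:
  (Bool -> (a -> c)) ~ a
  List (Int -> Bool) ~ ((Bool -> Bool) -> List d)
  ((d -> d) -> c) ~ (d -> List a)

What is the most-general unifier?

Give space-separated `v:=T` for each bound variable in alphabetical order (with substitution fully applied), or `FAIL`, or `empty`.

step 1: unify (Bool -> (a -> c)) ~ a  [subst: {-} | 2 pending]
  occurs-check fail

Answer: FAIL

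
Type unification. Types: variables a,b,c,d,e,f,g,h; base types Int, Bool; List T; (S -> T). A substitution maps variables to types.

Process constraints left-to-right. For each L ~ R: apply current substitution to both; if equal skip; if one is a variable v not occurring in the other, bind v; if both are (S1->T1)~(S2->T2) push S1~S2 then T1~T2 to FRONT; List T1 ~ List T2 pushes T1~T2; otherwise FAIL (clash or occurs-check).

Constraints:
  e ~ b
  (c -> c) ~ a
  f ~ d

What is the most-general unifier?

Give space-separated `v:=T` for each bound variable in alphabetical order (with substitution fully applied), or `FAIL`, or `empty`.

Answer: a:=(c -> c) e:=b f:=d

Derivation:
step 1: unify e ~ b  [subst: {-} | 2 pending]
  bind e := b
step 2: unify (c -> c) ~ a  [subst: {e:=b} | 1 pending]
  bind a := (c -> c)
step 3: unify f ~ d  [subst: {e:=b, a:=(c -> c)} | 0 pending]
  bind f := d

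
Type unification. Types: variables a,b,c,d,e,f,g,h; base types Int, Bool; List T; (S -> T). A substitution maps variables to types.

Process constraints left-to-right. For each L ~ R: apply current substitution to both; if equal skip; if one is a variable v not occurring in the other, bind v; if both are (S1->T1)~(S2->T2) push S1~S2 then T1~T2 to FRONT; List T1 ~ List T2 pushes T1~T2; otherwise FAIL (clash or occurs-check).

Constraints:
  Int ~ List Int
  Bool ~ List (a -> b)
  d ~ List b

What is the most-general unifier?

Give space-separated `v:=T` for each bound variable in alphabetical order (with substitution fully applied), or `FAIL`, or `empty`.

step 1: unify Int ~ List Int  [subst: {-} | 2 pending]
  clash: Int vs List Int

Answer: FAIL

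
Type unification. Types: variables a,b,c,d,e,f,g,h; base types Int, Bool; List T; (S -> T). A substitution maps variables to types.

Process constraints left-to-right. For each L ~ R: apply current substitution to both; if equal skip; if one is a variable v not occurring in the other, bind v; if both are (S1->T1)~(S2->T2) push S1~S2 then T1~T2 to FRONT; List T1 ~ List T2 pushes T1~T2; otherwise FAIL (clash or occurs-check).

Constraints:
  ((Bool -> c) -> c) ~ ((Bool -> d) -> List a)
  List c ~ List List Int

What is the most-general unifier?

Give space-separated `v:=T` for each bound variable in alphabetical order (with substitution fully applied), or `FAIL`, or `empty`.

step 1: unify ((Bool -> c) -> c) ~ ((Bool -> d) -> List a)  [subst: {-} | 1 pending]
  -> decompose arrow: push (Bool -> c)~(Bool -> d), c~List a
step 2: unify (Bool -> c) ~ (Bool -> d)  [subst: {-} | 2 pending]
  -> decompose arrow: push Bool~Bool, c~d
step 3: unify Bool ~ Bool  [subst: {-} | 3 pending]
  -> identical, skip
step 4: unify c ~ d  [subst: {-} | 2 pending]
  bind c := d
step 5: unify d ~ List a  [subst: {c:=d} | 1 pending]
  bind d := List a
step 6: unify List List a ~ List List Int  [subst: {c:=d, d:=List a} | 0 pending]
  -> decompose List: push List a~List Int
step 7: unify List a ~ List Int  [subst: {c:=d, d:=List a} | 0 pending]
  -> decompose List: push a~Int
step 8: unify a ~ Int  [subst: {c:=d, d:=List a} | 0 pending]
  bind a := Int

Answer: a:=Int c:=List Int d:=List Int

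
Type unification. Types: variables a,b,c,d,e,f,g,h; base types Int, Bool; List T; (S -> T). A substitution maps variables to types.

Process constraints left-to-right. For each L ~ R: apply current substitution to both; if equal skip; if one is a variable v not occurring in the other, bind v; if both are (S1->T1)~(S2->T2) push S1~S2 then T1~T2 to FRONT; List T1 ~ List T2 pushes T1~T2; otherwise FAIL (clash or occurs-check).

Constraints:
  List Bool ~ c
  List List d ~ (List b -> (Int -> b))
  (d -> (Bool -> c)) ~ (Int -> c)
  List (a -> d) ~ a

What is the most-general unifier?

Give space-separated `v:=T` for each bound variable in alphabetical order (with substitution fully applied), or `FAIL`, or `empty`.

Answer: FAIL

Derivation:
step 1: unify List Bool ~ c  [subst: {-} | 3 pending]
  bind c := List Bool
step 2: unify List List d ~ (List b -> (Int -> b))  [subst: {c:=List Bool} | 2 pending]
  clash: List List d vs (List b -> (Int -> b))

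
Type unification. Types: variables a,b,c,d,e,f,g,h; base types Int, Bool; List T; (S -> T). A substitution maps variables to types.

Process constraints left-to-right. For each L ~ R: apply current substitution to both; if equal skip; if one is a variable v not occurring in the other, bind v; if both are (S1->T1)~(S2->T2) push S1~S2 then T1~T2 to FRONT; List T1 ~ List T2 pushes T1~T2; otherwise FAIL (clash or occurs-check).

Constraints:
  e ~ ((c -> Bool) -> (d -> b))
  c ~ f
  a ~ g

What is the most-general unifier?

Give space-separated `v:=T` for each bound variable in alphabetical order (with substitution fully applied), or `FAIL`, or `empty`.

Answer: a:=g c:=f e:=((f -> Bool) -> (d -> b))

Derivation:
step 1: unify e ~ ((c -> Bool) -> (d -> b))  [subst: {-} | 2 pending]
  bind e := ((c -> Bool) -> (d -> b))
step 2: unify c ~ f  [subst: {e:=((c -> Bool) -> (d -> b))} | 1 pending]
  bind c := f
step 3: unify a ~ g  [subst: {e:=((c -> Bool) -> (d -> b)), c:=f} | 0 pending]
  bind a := g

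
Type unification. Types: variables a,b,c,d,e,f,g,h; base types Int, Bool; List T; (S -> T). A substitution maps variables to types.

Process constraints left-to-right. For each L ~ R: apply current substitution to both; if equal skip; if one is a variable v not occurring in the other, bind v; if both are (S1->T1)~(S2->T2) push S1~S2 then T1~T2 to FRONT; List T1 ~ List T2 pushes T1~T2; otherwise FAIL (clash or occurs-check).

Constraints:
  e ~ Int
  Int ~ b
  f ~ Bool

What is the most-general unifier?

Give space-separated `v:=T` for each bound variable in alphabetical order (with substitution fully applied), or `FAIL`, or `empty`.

step 1: unify e ~ Int  [subst: {-} | 2 pending]
  bind e := Int
step 2: unify Int ~ b  [subst: {e:=Int} | 1 pending]
  bind b := Int
step 3: unify f ~ Bool  [subst: {e:=Int, b:=Int} | 0 pending]
  bind f := Bool

Answer: b:=Int e:=Int f:=Bool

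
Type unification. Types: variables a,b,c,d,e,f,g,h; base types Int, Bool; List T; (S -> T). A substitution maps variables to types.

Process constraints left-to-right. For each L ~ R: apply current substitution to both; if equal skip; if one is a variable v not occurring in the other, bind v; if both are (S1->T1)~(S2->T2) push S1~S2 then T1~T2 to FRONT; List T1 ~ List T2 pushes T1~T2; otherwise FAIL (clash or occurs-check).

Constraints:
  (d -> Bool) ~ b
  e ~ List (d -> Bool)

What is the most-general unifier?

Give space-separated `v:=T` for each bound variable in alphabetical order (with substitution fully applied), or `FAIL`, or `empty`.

step 1: unify (d -> Bool) ~ b  [subst: {-} | 1 pending]
  bind b := (d -> Bool)
step 2: unify e ~ List (d -> Bool)  [subst: {b:=(d -> Bool)} | 0 pending]
  bind e := List (d -> Bool)

Answer: b:=(d -> Bool) e:=List (d -> Bool)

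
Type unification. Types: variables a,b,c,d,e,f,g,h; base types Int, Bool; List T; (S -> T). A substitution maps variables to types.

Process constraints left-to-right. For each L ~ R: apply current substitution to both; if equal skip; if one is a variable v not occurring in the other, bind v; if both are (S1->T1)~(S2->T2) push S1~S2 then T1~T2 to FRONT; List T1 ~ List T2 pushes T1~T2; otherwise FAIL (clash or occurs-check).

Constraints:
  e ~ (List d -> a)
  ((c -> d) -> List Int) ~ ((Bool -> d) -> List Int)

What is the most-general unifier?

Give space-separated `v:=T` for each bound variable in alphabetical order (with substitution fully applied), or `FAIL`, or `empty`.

Answer: c:=Bool e:=(List d -> a)

Derivation:
step 1: unify e ~ (List d -> a)  [subst: {-} | 1 pending]
  bind e := (List d -> a)
step 2: unify ((c -> d) -> List Int) ~ ((Bool -> d) -> List Int)  [subst: {e:=(List d -> a)} | 0 pending]
  -> decompose arrow: push (c -> d)~(Bool -> d), List Int~List Int
step 3: unify (c -> d) ~ (Bool -> d)  [subst: {e:=(List d -> a)} | 1 pending]
  -> decompose arrow: push c~Bool, d~d
step 4: unify c ~ Bool  [subst: {e:=(List d -> a)} | 2 pending]
  bind c := Bool
step 5: unify d ~ d  [subst: {e:=(List d -> a), c:=Bool} | 1 pending]
  -> identical, skip
step 6: unify List Int ~ List Int  [subst: {e:=(List d -> a), c:=Bool} | 0 pending]
  -> identical, skip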